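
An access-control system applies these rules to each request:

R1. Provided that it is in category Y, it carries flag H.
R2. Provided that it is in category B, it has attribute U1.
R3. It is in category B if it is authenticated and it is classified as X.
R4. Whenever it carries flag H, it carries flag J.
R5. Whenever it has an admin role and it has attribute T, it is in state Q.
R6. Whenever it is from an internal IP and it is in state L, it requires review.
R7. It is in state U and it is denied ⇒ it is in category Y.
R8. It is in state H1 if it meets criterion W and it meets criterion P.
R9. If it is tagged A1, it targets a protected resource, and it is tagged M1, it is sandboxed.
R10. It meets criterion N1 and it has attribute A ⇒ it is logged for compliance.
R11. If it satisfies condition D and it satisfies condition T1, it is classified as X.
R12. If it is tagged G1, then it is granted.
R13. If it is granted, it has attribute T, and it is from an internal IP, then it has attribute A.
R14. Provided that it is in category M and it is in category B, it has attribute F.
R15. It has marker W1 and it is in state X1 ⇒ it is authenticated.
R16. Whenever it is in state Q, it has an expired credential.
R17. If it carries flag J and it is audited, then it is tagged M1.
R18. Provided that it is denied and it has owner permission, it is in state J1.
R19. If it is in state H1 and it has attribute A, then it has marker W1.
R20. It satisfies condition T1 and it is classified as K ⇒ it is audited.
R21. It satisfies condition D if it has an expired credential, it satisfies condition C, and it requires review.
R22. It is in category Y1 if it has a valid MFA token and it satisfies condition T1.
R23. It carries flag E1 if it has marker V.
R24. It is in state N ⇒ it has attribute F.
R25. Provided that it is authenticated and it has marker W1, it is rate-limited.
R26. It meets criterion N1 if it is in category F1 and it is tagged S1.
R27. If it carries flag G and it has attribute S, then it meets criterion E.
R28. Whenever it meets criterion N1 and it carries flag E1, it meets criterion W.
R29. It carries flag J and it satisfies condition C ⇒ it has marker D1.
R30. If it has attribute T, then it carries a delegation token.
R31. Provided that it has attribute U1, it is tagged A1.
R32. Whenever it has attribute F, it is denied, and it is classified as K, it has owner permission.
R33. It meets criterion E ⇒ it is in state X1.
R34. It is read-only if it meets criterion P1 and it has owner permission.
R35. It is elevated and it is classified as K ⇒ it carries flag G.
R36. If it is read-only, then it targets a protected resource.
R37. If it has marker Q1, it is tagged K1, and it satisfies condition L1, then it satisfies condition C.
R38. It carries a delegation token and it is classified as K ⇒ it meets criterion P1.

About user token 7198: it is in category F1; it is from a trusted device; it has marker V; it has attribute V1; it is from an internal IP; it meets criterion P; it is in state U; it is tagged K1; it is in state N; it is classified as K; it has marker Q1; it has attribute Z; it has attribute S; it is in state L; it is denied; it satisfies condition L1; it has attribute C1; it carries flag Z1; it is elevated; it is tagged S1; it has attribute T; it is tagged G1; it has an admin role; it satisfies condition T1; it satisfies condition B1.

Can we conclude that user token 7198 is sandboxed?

By R5 (it has an admin role, it has attribute T): it is in state Q.
By R6 (it is from an internal IP, it is in state L): it requires review.
By R7 (it is in state U, it is denied): it is in category Y.
By R12 (it is tagged G1): it is granted.
By R13 (it is granted, it has attribute T, it is from an internal IP): it has attribute A.
By R16 (it is in state Q): it has an expired credential.
By R20 (it satisfies condition T1, it is classified as K): it is audited.
By R23 (it has marker V): it carries flag E1.
By R24 (it is in state N): it has attribute F.
By R26 (it is in category F1, it is tagged S1): it meets criterion N1.
By R28 (it meets criterion N1, it carries flag E1): it meets criterion W.
By R30 (it has attribute T): it carries a delegation token.
By R32 (it has attribute F, it is denied, it is classified as K): it has owner permission.
By R35 (it is elevated, it is classified as K): it carries flag G.
By R37 (it has marker Q1, it is tagged K1, it satisfies condition L1): it satisfies condition C.
By R38 (it carries a delegation token, it is classified as K): it meets criterion P1.
By R1 (it is in category Y): it carries flag H.
By R4 (it carries flag H): it carries flag J.
By R8 (it meets criterion W, it meets criterion P): it is in state H1.
By R17 (it carries flag J, it is audited): it is tagged M1.
By R19 (it is in state H1, it has attribute A): it has marker W1.
By R21 (it has an expired credential, it satisfies condition C, it requires review): it satisfies condition D.
By R27 (it carries flag G, it has attribute S): it meets criterion E.
By R33 (it meets criterion E): it is in state X1.
By R34 (it meets criterion P1, it has owner permission): it is read-only.
By R36 (it is read-only): it targets a protected resource.
By R11 (it satisfies condition D, it satisfies condition T1): it is classified as X.
By R15 (it has marker W1, it is in state X1): it is authenticated.
By R3 (it is authenticated, it is classified as X): it is in category B.
By R2 (it is in category B): it has attribute U1.
By R31 (it has attribute U1): it is tagged A1.
By R9 (it is tagged A1, it targets a protected resource, it is tagged M1): it is sandboxed.

Yes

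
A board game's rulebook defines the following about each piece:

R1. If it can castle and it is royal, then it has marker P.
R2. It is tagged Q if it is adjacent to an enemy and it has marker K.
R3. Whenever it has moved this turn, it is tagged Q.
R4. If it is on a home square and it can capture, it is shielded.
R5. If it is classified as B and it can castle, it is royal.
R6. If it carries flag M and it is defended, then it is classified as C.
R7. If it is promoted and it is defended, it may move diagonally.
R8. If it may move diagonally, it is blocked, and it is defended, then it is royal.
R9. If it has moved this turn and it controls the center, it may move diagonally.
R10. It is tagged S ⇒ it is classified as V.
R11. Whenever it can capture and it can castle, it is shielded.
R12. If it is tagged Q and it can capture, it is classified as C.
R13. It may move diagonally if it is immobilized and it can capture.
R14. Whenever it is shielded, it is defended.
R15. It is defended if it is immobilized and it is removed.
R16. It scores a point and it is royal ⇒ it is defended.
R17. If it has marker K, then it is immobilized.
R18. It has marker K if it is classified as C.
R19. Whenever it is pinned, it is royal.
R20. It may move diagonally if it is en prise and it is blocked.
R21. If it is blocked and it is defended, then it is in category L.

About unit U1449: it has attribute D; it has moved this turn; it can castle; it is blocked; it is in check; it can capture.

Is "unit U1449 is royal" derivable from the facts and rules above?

Yes

By R3 (it has moved this turn): it is tagged Q.
By R11 (it can capture, it can castle): it is shielded.
By R12 (it is tagged Q, it can capture): it is classified as C.
By R14 (it is shielded): it is defended.
By R18 (it is classified as C): it has marker K.
By R17 (it has marker K): it is immobilized.
By R13 (it is immobilized, it can capture): it may move diagonally.
By R8 (it may move diagonally, it is blocked, it is defended): it is royal.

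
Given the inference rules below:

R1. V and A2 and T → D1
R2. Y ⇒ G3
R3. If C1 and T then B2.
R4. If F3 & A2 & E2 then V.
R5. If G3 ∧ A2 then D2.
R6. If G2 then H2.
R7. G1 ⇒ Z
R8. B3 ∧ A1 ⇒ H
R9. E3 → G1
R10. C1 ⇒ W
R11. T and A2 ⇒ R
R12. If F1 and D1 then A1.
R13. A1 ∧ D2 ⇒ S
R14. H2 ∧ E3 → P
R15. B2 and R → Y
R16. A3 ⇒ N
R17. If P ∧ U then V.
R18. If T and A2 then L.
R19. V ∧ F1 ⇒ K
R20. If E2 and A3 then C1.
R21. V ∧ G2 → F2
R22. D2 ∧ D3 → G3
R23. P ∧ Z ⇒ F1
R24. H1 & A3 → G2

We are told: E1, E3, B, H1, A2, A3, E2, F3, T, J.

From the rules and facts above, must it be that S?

V  (by R4: F3, A2, E2)
G1  (by R9: E3)
R  (by R11: T, A2)
C1  (by R20: E2, A3)
G2  (by R24: H1, A3)
D1  (by R1: V, A2, T)
B2  (by R3: C1, T)
H2  (by R6: G2)
Z  (by R7: G1)
P  (by R14: H2, E3)
Y  (by R15: B2, R)
F1  (by R23: P, Z)
G3  (by R2: Y)
D2  (by R5: G3, A2)
A1  (by R12: F1, D1)
S  (by R13: A1, D2)

Yes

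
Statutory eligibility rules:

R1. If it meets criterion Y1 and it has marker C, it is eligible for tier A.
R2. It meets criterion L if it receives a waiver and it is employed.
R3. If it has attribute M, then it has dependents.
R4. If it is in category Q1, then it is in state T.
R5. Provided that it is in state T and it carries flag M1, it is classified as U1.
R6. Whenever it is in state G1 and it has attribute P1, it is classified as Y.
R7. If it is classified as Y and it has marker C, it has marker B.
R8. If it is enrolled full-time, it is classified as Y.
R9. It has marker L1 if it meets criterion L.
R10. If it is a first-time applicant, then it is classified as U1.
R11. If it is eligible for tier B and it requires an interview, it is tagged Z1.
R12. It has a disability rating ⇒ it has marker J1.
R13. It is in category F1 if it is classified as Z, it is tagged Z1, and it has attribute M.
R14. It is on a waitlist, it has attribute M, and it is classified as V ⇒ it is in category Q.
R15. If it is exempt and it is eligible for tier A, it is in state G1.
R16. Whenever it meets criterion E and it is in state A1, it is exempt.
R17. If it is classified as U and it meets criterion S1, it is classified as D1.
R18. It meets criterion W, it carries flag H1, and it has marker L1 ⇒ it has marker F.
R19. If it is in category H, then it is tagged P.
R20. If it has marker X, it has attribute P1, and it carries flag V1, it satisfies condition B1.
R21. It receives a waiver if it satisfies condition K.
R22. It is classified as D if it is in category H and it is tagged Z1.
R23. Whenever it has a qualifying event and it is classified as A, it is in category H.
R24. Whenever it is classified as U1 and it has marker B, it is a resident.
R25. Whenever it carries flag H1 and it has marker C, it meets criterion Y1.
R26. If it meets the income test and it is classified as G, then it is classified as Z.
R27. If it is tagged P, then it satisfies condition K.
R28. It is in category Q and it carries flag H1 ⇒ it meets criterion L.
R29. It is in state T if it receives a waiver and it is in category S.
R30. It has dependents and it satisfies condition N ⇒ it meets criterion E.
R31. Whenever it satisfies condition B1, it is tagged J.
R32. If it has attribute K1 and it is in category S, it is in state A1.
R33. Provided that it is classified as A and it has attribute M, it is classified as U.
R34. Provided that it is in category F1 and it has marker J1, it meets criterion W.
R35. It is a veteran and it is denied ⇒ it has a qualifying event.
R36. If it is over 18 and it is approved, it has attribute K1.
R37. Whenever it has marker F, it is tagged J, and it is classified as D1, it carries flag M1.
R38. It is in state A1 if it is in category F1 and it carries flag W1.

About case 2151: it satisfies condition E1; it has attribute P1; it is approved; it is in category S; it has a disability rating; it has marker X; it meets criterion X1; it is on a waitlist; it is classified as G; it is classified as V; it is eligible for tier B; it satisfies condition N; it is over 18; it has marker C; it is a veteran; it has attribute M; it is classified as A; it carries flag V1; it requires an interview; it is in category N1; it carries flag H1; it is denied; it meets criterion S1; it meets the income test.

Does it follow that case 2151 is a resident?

Yes

By R3 (it has attribute M): it has dependents.
By R11 (it is eligible for tier B, it requires an interview): it is tagged Z1.
By R12 (it has a disability rating): it has marker J1.
By R14 (it is on a waitlist, it has attribute M, it is classified as V): it is in category Q.
By R20 (it has marker X, it has attribute P1, it carries flag V1): it satisfies condition B1.
By R25 (it carries flag H1, it has marker C): it meets criterion Y1.
By R26 (it meets the income test, it is classified as G): it is classified as Z.
By R28 (it is in category Q, it carries flag H1): it meets criterion L.
By R30 (it has dependents, it satisfies condition N): it meets criterion E.
By R31 (it satisfies condition B1): it is tagged J.
By R33 (it is classified as A, it has attribute M): it is classified as U.
By R35 (it is a veteran, it is denied): it has a qualifying event.
By R36 (it is over 18, it is approved): it has attribute K1.
By R1 (it meets criterion Y1, it has marker C): it is eligible for tier A.
By R9 (it meets criterion L): it has marker L1.
By R13 (it is classified as Z, it is tagged Z1, it has attribute M): it is in category F1.
By R17 (it is classified as U, it meets criterion S1): it is classified as D1.
By R23 (it has a qualifying event, it is classified as A): it is in category H.
By R32 (it has attribute K1, it is in category S): it is in state A1.
By R34 (it is in category F1, it has marker J1): it meets criterion W.
By R16 (it meets criterion E, it is in state A1): it is exempt.
By R18 (it meets criterion W, it carries flag H1, it has marker L1): it has marker F.
By R19 (it is in category H): it is tagged P.
By R27 (it is tagged P): it satisfies condition K.
By R37 (it has marker F, it is tagged J, it is classified as D1): it carries flag M1.
By R15 (it is exempt, it is eligible for tier A): it is in state G1.
By R21 (it satisfies condition K): it receives a waiver.
By R29 (it receives a waiver, it is in category S): it is in state T.
By R5 (it is in state T, it carries flag M1): it is classified as U1.
By R6 (it is in state G1, it has attribute P1): it is classified as Y.
By R7 (it is classified as Y, it has marker C): it has marker B.
By R24 (it is classified as U1, it has marker B): it is a resident.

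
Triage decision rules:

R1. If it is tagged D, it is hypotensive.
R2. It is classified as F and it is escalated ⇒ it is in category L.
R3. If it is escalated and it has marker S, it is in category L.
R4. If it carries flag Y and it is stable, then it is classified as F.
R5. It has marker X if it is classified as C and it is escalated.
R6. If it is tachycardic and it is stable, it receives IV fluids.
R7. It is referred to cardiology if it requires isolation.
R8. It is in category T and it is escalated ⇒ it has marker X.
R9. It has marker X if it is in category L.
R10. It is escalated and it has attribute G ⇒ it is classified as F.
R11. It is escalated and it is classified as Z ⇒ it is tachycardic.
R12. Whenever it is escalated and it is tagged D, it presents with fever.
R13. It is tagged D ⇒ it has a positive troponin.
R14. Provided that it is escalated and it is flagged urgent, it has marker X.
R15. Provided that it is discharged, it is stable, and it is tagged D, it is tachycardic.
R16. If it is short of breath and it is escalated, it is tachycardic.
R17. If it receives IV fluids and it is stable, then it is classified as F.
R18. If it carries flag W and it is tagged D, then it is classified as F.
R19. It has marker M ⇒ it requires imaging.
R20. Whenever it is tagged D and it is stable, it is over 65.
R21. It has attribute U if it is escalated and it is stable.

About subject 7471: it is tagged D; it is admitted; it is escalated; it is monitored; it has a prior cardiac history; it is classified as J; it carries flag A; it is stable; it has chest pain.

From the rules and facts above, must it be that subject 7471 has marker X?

Forward chaining from the given facts derives: is hypotensive, presents with fever, has a positive troponin, is over 65, has attribute U.
Rules concluding "it has marker X": R5 needs "it is classified as C"; R8 needs "it is in category T"; R9 needs "it is in category L"; R14 needs "it is flagged urgent" — none of these are established.

No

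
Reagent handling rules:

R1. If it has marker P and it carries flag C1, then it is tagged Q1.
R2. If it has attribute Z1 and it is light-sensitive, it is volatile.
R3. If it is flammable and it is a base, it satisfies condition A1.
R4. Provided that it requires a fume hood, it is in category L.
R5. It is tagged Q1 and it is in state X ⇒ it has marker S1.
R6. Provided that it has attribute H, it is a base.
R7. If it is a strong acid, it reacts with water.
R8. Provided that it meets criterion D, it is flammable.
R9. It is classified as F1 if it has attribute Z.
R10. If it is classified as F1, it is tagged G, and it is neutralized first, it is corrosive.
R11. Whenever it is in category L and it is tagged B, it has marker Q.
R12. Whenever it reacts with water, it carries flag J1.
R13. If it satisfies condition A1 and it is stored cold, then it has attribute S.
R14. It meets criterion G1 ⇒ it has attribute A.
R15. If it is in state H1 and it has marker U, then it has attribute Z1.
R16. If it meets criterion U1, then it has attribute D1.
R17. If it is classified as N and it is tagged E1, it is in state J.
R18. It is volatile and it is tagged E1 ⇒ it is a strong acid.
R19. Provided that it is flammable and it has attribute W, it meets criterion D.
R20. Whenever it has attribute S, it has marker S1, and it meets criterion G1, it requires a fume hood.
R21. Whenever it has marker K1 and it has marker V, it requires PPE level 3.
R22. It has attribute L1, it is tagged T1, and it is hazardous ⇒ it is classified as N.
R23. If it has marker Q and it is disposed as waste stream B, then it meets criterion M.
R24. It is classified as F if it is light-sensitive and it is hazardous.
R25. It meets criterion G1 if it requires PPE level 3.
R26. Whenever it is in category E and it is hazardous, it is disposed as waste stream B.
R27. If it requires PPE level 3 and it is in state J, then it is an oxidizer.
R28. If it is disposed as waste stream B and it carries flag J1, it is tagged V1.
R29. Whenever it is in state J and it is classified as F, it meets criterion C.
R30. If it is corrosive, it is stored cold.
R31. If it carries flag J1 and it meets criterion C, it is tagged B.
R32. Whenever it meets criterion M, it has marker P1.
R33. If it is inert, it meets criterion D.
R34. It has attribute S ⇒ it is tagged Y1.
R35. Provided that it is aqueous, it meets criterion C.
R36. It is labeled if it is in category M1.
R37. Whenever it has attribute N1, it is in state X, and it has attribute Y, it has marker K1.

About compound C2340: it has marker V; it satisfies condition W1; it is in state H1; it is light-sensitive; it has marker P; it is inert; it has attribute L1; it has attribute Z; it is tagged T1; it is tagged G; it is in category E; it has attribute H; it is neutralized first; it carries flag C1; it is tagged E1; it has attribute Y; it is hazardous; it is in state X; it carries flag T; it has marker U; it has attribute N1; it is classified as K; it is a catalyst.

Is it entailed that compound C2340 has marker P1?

Yes

By R1 (it has marker P, it carries flag C1): it is tagged Q1.
By R5 (it is tagged Q1, it is in state X): it has marker S1.
By R6 (it has attribute H): it is a base.
By R9 (it has attribute Z): it is classified as F1.
By R10 (it is classified as F1, it is tagged G, it is neutralized first): it is corrosive.
By R15 (it is in state H1, it has marker U): it has attribute Z1.
By R22 (it has attribute L1, it is tagged T1, it is hazardous): it is classified as N.
By R24 (it is light-sensitive, it is hazardous): it is classified as F.
By R26 (it is in category E, it is hazardous): it is disposed as waste stream B.
By R30 (it is corrosive): it is stored cold.
By R33 (it is inert): it meets criterion D.
By R37 (it has attribute N1, it is in state X, it has attribute Y): it has marker K1.
By R2 (it has attribute Z1, it is light-sensitive): it is volatile.
By R8 (it meets criterion D): it is flammable.
By R17 (it is classified as N, it is tagged E1): it is in state J.
By R18 (it is volatile, it is tagged E1): it is a strong acid.
By R21 (it has marker K1, it has marker V): it requires PPE level 3.
By R25 (it requires PPE level 3): it meets criterion G1.
By R29 (it is in state J, it is classified as F): it meets criterion C.
By R3 (it is flammable, it is a base): it satisfies condition A1.
By R7 (it is a strong acid): it reacts with water.
By R12 (it reacts with water): it carries flag J1.
By R13 (it satisfies condition A1, it is stored cold): it has attribute S.
By R20 (it has attribute S, it has marker S1, it meets criterion G1): it requires a fume hood.
By R31 (it carries flag J1, it meets criterion C): it is tagged B.
By R4 (it requires a fume hood): it is in category L.
By R11 (it is in category L, it is tagged B): it has marker Q.
By R23 (it has marker Q, it is disposed as waste stream B): it meets criterion M.
By R32 (it meets criterion M): it has marker P1.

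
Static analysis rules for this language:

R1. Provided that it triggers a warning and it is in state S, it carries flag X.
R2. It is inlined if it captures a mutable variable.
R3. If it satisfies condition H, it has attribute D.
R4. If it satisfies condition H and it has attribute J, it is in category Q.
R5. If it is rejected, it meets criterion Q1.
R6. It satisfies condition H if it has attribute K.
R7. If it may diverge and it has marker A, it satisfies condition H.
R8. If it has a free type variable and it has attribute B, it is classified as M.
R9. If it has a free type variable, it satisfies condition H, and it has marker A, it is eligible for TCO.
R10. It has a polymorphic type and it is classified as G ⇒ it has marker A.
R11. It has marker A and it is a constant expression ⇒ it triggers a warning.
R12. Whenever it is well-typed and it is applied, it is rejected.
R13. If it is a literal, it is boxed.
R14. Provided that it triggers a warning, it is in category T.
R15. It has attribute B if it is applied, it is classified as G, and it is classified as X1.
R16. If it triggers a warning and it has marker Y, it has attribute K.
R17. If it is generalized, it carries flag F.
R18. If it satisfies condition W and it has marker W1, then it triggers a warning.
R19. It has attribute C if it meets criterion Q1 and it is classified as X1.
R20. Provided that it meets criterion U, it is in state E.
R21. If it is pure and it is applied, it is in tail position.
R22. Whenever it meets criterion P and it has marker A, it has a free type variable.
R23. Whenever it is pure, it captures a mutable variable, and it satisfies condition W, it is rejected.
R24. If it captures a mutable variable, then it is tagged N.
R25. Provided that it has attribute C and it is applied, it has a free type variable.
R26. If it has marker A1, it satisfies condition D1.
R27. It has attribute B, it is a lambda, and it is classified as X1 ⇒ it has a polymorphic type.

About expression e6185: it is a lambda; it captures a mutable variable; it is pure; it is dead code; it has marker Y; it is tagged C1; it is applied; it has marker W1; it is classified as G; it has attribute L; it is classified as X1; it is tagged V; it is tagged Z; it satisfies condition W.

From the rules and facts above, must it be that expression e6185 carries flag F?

No

Forward chaining from the given facts derives: is inlined, has attribute B, triggers a warning, is in tail position, is rejected, is tagged N, has a polymorphic type, meets criterion Q1, has marker A, is in category T, has attribute K, has attribute C, has a free type variable, satisfies condition H, is classified as M, is eligible for TCO, has attribute D.
The only rule concluding "it carries flag F" is R17, which needs "it is generalized"; that is never established.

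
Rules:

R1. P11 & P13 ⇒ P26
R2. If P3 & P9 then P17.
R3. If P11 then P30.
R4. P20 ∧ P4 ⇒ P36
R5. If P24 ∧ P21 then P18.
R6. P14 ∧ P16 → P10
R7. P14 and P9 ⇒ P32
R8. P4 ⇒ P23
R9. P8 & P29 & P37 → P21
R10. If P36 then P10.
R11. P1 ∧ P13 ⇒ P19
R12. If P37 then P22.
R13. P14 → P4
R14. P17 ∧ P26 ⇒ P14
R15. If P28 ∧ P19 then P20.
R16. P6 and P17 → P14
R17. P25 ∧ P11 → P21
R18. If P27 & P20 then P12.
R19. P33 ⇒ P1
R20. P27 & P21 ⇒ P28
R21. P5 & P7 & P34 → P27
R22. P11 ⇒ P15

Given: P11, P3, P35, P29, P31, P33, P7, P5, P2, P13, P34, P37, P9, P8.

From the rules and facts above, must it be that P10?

Yes

P26  (by R1: P11, P13)
P17  (by R2: P3, P9)
P21  (by R9: P8, P29, P37)
P14  (by R14: P17, P26)
P1  (by R19: P33)
P27  (by R21: P5, P7, P34)
P19  (by R11: P1, P13)
P4  (by R13: P14)
P28  (by R20: P27, P21)
P20  (by R15: P28, P19)
P36  (by R4: P20, P4)
P10  (by R10: P36)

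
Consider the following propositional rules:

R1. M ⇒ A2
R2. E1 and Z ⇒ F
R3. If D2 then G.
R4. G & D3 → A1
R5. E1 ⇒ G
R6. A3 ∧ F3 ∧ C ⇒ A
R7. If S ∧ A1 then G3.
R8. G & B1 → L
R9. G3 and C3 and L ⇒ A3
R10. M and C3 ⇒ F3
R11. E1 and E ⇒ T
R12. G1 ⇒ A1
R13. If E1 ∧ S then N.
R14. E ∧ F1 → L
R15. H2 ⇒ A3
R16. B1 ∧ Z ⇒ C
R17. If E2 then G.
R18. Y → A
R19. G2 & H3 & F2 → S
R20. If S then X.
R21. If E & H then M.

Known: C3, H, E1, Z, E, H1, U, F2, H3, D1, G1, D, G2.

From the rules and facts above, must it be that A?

Forward chaining from the given facts derives: F, G, T, A1, S, X, M, A2, G3, F3, N.
Rules concluding A: R6 needs A3; R18 needs Y — none of these are established.

No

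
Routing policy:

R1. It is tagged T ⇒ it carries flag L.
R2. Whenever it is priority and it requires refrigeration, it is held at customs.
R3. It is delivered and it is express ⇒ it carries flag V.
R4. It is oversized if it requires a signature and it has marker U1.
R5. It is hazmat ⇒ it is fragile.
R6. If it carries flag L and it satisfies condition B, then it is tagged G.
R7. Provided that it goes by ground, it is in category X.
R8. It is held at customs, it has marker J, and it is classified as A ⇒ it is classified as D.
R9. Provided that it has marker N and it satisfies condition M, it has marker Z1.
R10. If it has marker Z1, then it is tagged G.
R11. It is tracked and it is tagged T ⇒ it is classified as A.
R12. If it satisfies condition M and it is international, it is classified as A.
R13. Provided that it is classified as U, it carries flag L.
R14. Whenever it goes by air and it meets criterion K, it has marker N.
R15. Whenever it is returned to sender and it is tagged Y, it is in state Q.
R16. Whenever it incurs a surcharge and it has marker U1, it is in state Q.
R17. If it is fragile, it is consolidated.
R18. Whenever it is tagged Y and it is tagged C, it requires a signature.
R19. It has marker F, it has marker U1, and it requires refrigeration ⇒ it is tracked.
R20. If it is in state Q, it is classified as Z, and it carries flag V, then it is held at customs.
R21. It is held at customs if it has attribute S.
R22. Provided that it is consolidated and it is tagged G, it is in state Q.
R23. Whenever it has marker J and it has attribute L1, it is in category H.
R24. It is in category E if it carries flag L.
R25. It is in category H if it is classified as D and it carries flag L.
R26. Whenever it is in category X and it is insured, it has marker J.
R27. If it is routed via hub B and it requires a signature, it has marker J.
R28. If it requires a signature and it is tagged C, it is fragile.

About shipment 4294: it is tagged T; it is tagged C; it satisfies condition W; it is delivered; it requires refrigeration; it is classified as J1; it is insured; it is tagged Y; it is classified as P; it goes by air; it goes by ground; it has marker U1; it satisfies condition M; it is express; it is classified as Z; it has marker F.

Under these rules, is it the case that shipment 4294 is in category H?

Forward chaining from the given facts derives: carries flag L, carries flag V, is in category X, requires a signature, is tracked, is in category E, has marker J, is fragile, is oversized, is classified as A, is consolidated.
Rules concluding "it is in category H": R23 needs "it has attribute L1"; R25 needs "it is classified as D" — none of these are established.

No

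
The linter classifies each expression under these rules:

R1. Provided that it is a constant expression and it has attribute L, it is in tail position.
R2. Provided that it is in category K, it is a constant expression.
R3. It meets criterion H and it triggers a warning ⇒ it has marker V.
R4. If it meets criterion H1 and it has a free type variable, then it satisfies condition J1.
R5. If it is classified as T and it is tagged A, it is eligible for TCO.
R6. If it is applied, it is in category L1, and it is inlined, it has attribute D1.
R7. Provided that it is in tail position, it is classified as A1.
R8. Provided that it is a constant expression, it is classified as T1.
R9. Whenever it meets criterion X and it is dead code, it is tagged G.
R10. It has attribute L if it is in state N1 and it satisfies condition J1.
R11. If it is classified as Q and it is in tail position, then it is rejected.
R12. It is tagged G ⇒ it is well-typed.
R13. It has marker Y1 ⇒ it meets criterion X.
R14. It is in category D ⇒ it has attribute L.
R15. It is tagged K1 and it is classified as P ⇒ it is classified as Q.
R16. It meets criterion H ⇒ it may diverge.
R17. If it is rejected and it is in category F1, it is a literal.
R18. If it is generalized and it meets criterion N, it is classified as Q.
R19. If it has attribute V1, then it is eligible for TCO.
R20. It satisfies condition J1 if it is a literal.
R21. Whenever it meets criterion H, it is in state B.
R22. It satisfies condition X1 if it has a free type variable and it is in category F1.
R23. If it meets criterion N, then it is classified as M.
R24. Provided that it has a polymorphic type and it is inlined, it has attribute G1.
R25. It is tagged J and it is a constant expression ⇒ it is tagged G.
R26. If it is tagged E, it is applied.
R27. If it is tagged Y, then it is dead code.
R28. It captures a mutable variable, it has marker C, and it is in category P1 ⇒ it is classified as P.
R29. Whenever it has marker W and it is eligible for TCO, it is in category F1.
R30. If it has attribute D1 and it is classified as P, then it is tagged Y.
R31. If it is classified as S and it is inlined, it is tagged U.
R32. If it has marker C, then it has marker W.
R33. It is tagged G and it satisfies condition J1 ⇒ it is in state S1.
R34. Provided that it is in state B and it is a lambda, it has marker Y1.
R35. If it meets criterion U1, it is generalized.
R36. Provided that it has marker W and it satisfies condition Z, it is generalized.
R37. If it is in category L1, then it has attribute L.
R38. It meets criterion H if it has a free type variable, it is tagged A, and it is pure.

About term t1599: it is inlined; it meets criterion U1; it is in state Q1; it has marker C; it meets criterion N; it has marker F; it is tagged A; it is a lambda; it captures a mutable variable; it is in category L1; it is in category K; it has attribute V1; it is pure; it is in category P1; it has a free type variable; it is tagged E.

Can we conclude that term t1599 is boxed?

No

Forward chaining from the given facts derives: is a constant expression, is classified as T1, is eligible for TCO, is classified as M, is applied, is classified as P, has marker W, is generalized, has attribute L, meets criterion H, is in tail position, has attribute D1, is classified as A1, may diverge, is classified as Q, is in state B, is in category F1, is tagged Y, has marker Y1, is rejected, meets criterion X, is a literal, satisfies condition J1, satisfies condition X1, is dead code, is tagged G, is well-typed, is in state S1.
No rule has "it is boxed" as its conclusion, and it is not among the given facts.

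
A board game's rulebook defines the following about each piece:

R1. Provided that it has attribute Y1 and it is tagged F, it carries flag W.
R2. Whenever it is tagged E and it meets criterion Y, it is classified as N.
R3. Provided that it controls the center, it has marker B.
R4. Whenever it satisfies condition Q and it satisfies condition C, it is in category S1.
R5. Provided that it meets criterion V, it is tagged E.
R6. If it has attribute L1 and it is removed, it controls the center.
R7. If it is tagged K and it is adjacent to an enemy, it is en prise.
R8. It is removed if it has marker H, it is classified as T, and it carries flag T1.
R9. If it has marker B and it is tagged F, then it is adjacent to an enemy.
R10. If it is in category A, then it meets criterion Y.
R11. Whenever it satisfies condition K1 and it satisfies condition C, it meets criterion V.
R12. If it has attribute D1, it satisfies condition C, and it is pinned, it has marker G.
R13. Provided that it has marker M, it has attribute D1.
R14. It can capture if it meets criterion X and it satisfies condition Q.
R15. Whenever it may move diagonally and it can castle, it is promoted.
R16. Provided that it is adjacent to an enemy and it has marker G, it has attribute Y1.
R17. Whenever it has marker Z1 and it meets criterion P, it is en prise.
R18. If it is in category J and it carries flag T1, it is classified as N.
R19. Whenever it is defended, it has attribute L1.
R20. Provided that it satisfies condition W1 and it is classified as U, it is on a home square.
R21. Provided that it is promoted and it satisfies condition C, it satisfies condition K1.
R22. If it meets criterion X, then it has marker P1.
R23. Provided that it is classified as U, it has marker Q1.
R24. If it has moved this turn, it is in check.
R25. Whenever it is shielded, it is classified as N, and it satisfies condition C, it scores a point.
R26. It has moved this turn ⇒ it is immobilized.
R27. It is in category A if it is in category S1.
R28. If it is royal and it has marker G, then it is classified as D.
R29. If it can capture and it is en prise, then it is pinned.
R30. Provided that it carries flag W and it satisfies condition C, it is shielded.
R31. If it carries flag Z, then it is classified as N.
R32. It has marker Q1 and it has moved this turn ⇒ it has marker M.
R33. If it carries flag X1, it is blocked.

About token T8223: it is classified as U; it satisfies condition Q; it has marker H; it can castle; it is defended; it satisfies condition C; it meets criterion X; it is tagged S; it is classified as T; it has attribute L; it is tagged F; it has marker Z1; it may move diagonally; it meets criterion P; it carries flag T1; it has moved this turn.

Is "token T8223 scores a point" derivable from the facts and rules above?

By R4 (it satisfies condition Q, it satisfies condition C): it is in category S1.
By R8 (it has marker H, it is classified as T, it carries flag T1): it is removed.
By R14 (it meets criterion X, it satisfies condition Q): it can capture.
By R15 (it may move diagonally, it can castle): it is promoted.
By R17 (it has marker Z1, it meets criterion P): it is en prise.
By R19 (it is defended): it has attribute L1.
By R21 (it is promoted, it satisfies condition C): it satisfies condition K1.
By R23 (it is classified as U): it has marker Q1.
By R27 (it is in category S1): it is in category A.
By R29 (it can capture, it is en prise): it is pinned.
By R32 (it has marker Q1, it has moved this turn): it has marker M.
By R6 (it has attribute L1, it is removed): it controls the center.
By R10 (it is in category A): it meets criterion Y.
By R11 (it satisfies condition K1, it satisfies condition C): it meets criterion V.
By R13 (it has marker M): it has attribute D1.
By R3 (it controls the center): it has marker B.
By R5 (it meets criterion V): it is tagged E.
By R9 (it has marker B, it is tagged F): it is adjacent to an enemy.
By R12 (it has attribute D1, it satisfies condition C, it is pinned): it has marker G.
By R16 (it is adjacent to an enemy, it has marker G): it has attribute Y1.
By R1 (it has attribute Y1, it is tagged F): it carries flag W.
By R2 (it is tagged E, it meets criterion Y): it is classified as N.
By R30 (it carries flag W, it satisfies condition C): it is shielded.
By R25 (it is shielded, it is classified as N, it satisfies condition C): it scores a point.

Yes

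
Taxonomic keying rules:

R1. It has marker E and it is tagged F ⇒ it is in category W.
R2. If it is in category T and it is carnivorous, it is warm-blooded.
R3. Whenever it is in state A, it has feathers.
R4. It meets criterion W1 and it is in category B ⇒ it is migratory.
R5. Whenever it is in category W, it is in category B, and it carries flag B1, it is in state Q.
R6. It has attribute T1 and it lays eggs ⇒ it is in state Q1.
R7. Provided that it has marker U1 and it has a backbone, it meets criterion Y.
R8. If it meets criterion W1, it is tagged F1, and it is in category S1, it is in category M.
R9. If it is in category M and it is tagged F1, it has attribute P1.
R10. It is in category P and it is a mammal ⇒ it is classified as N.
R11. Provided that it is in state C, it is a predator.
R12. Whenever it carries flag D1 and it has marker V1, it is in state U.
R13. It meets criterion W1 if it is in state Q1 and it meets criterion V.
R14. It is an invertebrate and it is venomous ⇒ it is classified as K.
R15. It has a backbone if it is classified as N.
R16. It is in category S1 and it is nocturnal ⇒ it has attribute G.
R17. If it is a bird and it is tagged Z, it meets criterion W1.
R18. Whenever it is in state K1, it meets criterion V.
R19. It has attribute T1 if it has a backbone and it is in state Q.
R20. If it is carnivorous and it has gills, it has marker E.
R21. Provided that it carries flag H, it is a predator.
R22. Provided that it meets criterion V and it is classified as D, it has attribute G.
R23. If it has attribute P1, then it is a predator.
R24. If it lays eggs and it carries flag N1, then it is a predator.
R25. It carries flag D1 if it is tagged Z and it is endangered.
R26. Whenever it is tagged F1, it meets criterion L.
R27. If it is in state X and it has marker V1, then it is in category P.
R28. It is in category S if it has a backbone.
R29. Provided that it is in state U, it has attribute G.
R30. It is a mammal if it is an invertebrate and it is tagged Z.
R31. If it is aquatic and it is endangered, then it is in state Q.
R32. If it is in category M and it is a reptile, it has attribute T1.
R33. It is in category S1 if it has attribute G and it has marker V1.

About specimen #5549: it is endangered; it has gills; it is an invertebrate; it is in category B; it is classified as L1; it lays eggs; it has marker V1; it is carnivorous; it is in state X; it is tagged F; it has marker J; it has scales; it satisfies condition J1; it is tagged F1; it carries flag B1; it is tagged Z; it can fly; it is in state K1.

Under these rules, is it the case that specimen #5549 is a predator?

Yes

By R18 (it is in state K1): it meets criterion V.
By R20 (it is carnivorous, it has gills): it has marker E.
By R25 (it is tagged Z, it is endangered): it carries flag D1.
By R27 (it is in state X, it has marker V1): it is in category P.
By R30 (it is an invertebrate, it is tagged Z): it is a mammal.
By R1 (it has marker E, it is tagged F): it is in category W.
By R5 (it is in category W, it is in category B, it carries flag B1): it is in state Q.
By R10 (it is in category P, it is a mammal): it is classified as N.
By R12 (it carries flag D1, it has marker V1): it is in state U.
By R15 (it is classified as N): it has a backbone.
By R19 (it has a backbone, it is in state Q): it has attribute T1.
By R29 (it is in state U): it has attribute G.
By R33 (it has attribute G, it has marker V1): it is in category S1.
By R6 (it has attribute T1, it lays eggs): it is in state Q1.
By R13 (it is in state Q1, it meets criterion V): it meets criterion W1.
By R8 (it meets criterion W1, it is tagged F1, it is in category S1): it is in category M.
By R9 (it is in category M, it is tagged F1): it has attribute P1.
By R23 (it has attribute P1): it is a predator.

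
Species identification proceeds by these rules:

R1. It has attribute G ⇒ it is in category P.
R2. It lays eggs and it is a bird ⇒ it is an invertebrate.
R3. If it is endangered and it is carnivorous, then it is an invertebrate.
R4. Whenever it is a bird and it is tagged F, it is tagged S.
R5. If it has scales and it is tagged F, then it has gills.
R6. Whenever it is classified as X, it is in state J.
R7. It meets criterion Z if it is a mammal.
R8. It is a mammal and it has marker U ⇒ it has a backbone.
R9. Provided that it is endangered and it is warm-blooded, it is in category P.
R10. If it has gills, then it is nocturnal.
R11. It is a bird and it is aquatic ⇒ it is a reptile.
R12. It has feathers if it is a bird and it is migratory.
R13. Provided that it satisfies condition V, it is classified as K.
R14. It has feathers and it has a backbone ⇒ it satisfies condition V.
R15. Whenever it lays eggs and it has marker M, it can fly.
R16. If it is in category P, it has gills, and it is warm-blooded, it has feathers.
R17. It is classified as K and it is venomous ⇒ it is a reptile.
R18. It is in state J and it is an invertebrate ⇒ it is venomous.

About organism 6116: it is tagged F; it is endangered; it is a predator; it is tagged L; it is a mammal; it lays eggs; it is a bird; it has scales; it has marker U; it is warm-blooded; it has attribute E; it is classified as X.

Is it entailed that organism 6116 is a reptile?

Yes

By R2 (it lays eggs, it is a bird): it is an invertebrate.
By R5 (it has scales, it is tagged F): it has gills.
By R6 (it is classified as X): it is in state J.
By R8 (it is a mammal, it has marker U): it has a backbone.
By R9 (it is endangered, it is warm-blooded): it is in category P.
By R16 (it is in category P, it has gills, it is warm-blooded): it has feathers.
By R18 (it is in state J, it is an invertebrate): it is venomous.
By R14 (it has feathers, it has a backbone): it satisfies condition V.
By R13 (it satisfies condition V): it is classified as K.
By R17 (it is classified as K, it is venomous): it is a reptile.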